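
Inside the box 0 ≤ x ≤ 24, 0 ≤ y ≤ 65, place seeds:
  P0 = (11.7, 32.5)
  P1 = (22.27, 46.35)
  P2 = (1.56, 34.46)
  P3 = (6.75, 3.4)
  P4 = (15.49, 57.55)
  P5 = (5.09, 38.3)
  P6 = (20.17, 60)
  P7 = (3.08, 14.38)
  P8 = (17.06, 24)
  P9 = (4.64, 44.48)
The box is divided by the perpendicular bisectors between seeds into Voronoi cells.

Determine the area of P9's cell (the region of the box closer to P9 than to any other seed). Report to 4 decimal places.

1. box [0,24]×[0,65]: [(0, 0) (24, 0) (24, 65) (0, 65)]
2. ⊥bis P9·P0 via (8.17,38.49): [(0, 33.6753) (24, 47.8189) (24, 65) (0, 65)]  |A|=582.0701
3. ⊥bis P9·P1 via (13.455,45.415): [(0, 33.6753) (13.8354, 41.8287) (11.3776, 65) (0, 65)]  |A|=348.5121
4. ⊥bis P9·P2 via (3.1,39.47): [(0, 40.4229) (7.5249, 38.1098) (13.8354, 41.8287) (11.3776, 65) (0, 65)]  |A|=323.1245
5. ⊥bis P9·P3 via (5.695,23.94): [(0, 40.4229) (7.5249, 38.1098) (13.8354, 41.8287) (11.3776, 65) (0, 65)]  |A|=323.1245
6. ⊥bis P9·P4 via (10.065,51.015): [(0, 59.3704) (0, 40.4229) (7.5249, 38.1098) (13.8354, 41.8287) (13.131, 48.4698)]  |A|=192.1262
7. ⊥bis P9·P5 via (4.865,41.39): [(0, 59.3704) (0, 41.0358) (13.8128, 42.0415) (13.131, 48.4698)]  |A|=165.1151
8. ⊥bis P9·P6 via (12.405,52.24): [(0, 59.3704) (0, 41.0358) (13.8128, 42.0415) (13.131, 48.4698)]  |A|=165.1151
9. ⊥bis P9·P7 via (3.86,29.43): [(0, 59.3704) (0, 41.0358) (13.8128, 42.0415) (13.131, 48.4698)]  |A|=165.1151
10. ⊥bis P9·P8 via (10.85,34.24): [(0, 59.3704) (0, 41.0358) (13.8128, 42.0415) (13.131, 48.4698)]  |A|=165.1151
11. canonical 4-gon: [(0, 59.3704) (0, 41.0358) (13.8128, 42.0415) (13.131, 48.4698)]
12. shoelace: 165.1151

Area of P9's cell: 165.1151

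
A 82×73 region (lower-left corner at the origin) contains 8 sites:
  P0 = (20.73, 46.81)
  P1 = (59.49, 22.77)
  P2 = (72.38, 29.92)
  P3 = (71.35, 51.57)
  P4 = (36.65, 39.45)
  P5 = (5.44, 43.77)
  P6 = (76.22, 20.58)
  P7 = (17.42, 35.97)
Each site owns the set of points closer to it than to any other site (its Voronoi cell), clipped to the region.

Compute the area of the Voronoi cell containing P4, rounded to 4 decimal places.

Area of P4's cell: 931.8035

1. box [0,82]×[0,73]: [(0, 0) (82, 0) (82, 73) (0, 73)]
2. ⊥bis P4·P0 via (28.69,43.13): [(8.7505, 0) (82, 0) (82, 73) (42.4992, 73)]  |A|=4115.3842
3. ⊥bis P4·P1 via (48.07,31.11): [(8.7505, 0) (25.3504, 0) (78.6622, 73) (42.4992, 73)]  |A|=1925.8444
4. ⊥bis P4·P2 via (54.515,34.685): [(8.7505, 0) (25.3504, 0) (56.721, 42.9559) (64.7345, 73) (42.4992, 73)]  |A|=1716.6219
5. ⊥bis P4·P3 via (54,45.51): [(8.7505, 0) (25.3504, 0) (55.4838, 41.2618) (44.3983, 73) (42.4992, 73)]  |A|=1382.1073
6. ⊥bis P4·P5 via (21.045,41.61): [(18.0782, 20.1762) (15.2855, 0) (25.3504, 0) (55.4838, 41.2618) (44.3983, 73) (42.4992, 73)]  |A|=1316.1819
7. ⊥bis P4·P6 via (56.435,30.015): [(18.0782, 20.1762) (15.2855, 0) (25.3504, 0) (55.4838, 41.2618) (44.3983, 73) (42.4992, 73)]  |A|=1316.1819
8. ⊥bis P4·P7 via (27.035,37.71): [(26.7957, 39.0325) (32.1695, 9.3374) (55.4838, 41.2618) (44.3983, 73) (42.4992, 73)]  |A|=931.8035
9. canonical 5-gon: [(26.7957, 39.0325) (32.1695, 9.3374) (55.4838, 41.2618) (44.3983, 73) (42.4992, 73)]
10. shoelace: 931.8035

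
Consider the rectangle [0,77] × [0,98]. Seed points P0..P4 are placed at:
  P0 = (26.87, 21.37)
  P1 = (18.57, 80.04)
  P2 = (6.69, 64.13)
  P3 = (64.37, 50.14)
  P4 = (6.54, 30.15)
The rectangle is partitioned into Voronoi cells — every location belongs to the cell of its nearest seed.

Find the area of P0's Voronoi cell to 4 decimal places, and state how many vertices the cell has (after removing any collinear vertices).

Area of P0's cell: 1868.5320 (4 vertices)

1. box [0,77]×[0,98]: [(0, 0) (77, 0) (77, 98) (0, 98)]
2. ⊥bis P0·P1 via (22.72,50.705): [(0, 47.4908) (0, 0) (77, 0) (77, 58.384)]  |A|=4076.1786
3. ⊥bis P0·P2 via (16.78,42.75): [(38.3091, 52.9104) (0, 34.8309) (0, 0) (77, 0) (77, 58.384)]  |A|=3833.6835
4. ⊥bis P0·P3 via (45.62,35.755): [(34.0137, 50.8832) (0, 34.8309) (0, 0) (73.0512, 0)]  |A|=2450.9031
5. ⊥bis P0·P4 via (16.705,25.76): [(34.0137, 50.8832) (25.9017, 47.0549) (5.5799, 0) (73.0512, 0)]  |A|=1868.532
6. canonical 4-gon: [(34.0137, 50.8832) (25.9017, 47.0549) (5.5799, 0) (73.0512, 0)]
7. shoelace: 1868.532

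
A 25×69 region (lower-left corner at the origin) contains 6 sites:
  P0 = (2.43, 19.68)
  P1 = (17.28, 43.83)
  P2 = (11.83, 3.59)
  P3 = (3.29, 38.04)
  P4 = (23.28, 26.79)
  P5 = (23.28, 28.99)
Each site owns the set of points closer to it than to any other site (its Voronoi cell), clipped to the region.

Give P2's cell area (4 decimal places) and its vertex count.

Area of P2's cell: 317.5784 (5 vertices)

1. box [0,25]×[0,69]: [(0, 0) (25, 0) (25, 69) (0, 69)]
2. ⊥bis P2·P0 via (7.13,11.635): [(0, 7.4696) (0, 0) (25, 0) (25, 22.0749)]  |A|=369.3057
3. ⊥bis P2·P1 via (14.555,23.71): [(0, 7.4696) (0, 0) (25, 0) (25, 22.0749)]  |A|=369.3057
4. ⊥bis P2·P3 via (7.56,20.815): [(0, 7.4696) (0, 0) (25, 0) (25, 22.0749)]  |A|=369.3057
5. ⊥bis P2·P4 via (17.555,15.19): [(15.2025, 16.3511) (0, 7.4696) (0, 0) (25, 0) (25, 11.5156)]  |A|=317.5784
6. ⊥bis P2·P5 via (17.555,16.29): [(15.2025, 16.3511) (0, 7.4696) (0, 0) (25, 0) (25, 11.5156)]  |A|=317.5784
7. canonical 5-gon: [(15.2025, 16.3511) (0, 7.4696) (0, 0) (25, 0) (25, 11.5156)]
8. shoelace: 317.5784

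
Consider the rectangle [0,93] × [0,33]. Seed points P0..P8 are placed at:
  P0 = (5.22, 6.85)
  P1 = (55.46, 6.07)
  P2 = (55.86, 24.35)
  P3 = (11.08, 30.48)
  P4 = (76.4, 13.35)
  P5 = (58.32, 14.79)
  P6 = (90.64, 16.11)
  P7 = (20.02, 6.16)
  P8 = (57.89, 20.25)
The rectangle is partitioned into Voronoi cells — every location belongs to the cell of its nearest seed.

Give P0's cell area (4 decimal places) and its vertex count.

Area of P0's cell: 243.1390 (4 vertices)

1. box [0,93]×[0,33]: [(0, 0) (93, 0) (93, 33) (0, 33)]
2. ⊥bis P0·P1 via (30.34,6.46): [(0, 0) (30.2397, 0) (30.752, 33) (0, 33)]  |A|=1006.3639
3. ⊥bis P0·P2 via (30.54,15.6): [(0, 0) (30.2397, 0) (30.4844, 15.7609) (24.527, 33) (0, 33)]  |A|=952.7065
4. ⊥bis P0·P3 via (8.15,18.665): [(0, 20.6861) (0, 0) (30.2397, 0) (30.4437, 13.1364)]  |A|=513.5009
5. ⊥bis P0·P4 via (40.81,10.1): [(0, 20.6861) (0, 0) (30.2397, 0) (30.4437, 13.1364)]  |A|=513.5009
6. ⊥bis P0·P5 via (31.77,10.82): [(0, 20.6861) (0, 0) (30.2397, 0) (30.4437, 13.1364)]  |A|=513.5009
7. ⊥bis P0·P6 via (47.93,11.48): [(0, 20.6861) (0, 0) (30.2397, 0) (30.4437, 13.1364)]  |A|=513.5009
8. ⊥bis P0·P7 via (12.62,6.505): [(13.1293, 17.4302) (0, 20.6861) (0, 0) (12.3167, 0)]  |A|=243.139
9. ⊥bis P0·P8 via (31.555,13.55): [(13.1293, 17.4302) (0, 20.6861) (0, 0) (12.3167, 0)]  |A|=243.139
10. canonical 4-gon: [(13.1293, 17.4302) (0, 20.6861) (0, 0) (12.3167, 0)]
11. shoelace: 243.139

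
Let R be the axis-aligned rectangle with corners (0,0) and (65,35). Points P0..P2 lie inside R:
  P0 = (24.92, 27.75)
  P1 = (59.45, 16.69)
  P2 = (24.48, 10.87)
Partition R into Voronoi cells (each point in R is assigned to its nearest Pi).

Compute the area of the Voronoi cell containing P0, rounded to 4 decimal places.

Area of P0's cell: 682.2737

1. box [0,65]×[0,35]: [(0, 0) (65, 0) (65, 35) (0, 35)]
2. ⊥bis P0·P1 via (42.185,22.22): [(0, 0) (35.0679, 0) (46.2784, 35) (0, 35)]  |A|=1423.5612
3. ⊥bis P0·P2 via (24.7,19.31): [(0, 19.9538) (41.1159, 18.8821) (46.2784, 35) (0, 35)]  |A|=682.2737
4. canonical 4-gon: [(0, 19.9538) (41.1159, 18.8821) (46.2784, 35) (0, 35)]
5. shoelace: 682.2737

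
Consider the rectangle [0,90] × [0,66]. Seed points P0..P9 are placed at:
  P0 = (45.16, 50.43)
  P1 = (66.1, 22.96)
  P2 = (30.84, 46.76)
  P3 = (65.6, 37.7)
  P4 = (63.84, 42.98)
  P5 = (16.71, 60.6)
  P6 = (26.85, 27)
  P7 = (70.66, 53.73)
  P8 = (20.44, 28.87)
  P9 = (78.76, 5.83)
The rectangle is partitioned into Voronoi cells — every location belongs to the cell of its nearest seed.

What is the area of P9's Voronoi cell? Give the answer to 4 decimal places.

1. box [0,90]×[0,66]: [(0, 0) (90, 0) (90, 66) (0, 66)]
2. ⊥bis P9·P0 via (61.96,28.13): [(24.6208, 0) (90, 0) (90, 49.2543)]  |A|=1610.1042
3. ⊥bis P9·P1 via (72.43,14.395): [(52.9524, 0) (90, 0) (90, 27.3802)]  |A|=507.185
4. ⊥bis P9·P2 via (54.8,26.295): [(52.9524, 0) (90, 0) (90, 27.3802)]  |A|=507.185
5. ⊥bis P9·P3 via (72.18,21.765): [(52.9524, 0) (90, 0) (90, 27.3802)]  |A|=507.185
6. ⊥bis P9·P4 via (71.3,24.405): [(52.9524, 0) (90, 0) (90, 27.3802)]  |A|=507.185
7. ⊥bis P9·P5 via (47.735,33.215): [(52.9524, 0) (90, 0) (90, 27.3802)]  |A|=507.185
8. ⊥bis P9·P6 via (52.805,16.415): [(52.9524, 0) (90, 0) (90, 27.3802)]  |A|=507.185
9. ⊥bis P9·P7 via (74.71,29.78): [(52.9524, 0) (90, 0) (90, 27.3802)]  |A|=507.185
10. ⊥bis P9·P8 via (49.6,17.35): [(52.9524, 0) (90, 0) (90, 27.3802)]  |A|=507.185
11. canonical 3-gon: [(52.9524, 0) (90, 0) (90, 27.3802)]
12. shoelace: 507.185

Area of P9's cell: 507.1850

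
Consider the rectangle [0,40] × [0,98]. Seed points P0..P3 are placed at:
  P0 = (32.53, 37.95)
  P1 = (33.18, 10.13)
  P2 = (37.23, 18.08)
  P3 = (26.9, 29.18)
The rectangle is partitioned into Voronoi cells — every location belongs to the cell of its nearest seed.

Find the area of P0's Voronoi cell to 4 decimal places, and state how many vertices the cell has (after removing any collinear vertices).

Area of P0's cell: 2325.0175 (5 vertices)

1. box [0,40]×[0,98]: [(0, 0) (40, 0) (40, 98) (0, 98)]
2. ⊥bis P0·P1 via (32.855,24.04): [(0, 23.2724) (40, 24.2069) (40, 98) (0, 98)]  |A|=2970.414
3. ⊥bis P0·P2 via (34.88,28.015): [(0, 23.2724) (16.4551, 23.6568) (40, 29.2261) (40, 98) (0, 98)]  |A|=2911.3266
4. ⊥bis P0·P3 via (29.715,33.565): [(0, 52.6409) (37.4233, 28.6166) (40, 29.2261) (40, 98) (0, 98)]  |A|=2325.0175
5. canonical 5-gon: [(0, 52.6409) (37.4233, 28.6166) (40, 29.2261) (40, 98) (0, 98)]
6. shoelace: 2325.0175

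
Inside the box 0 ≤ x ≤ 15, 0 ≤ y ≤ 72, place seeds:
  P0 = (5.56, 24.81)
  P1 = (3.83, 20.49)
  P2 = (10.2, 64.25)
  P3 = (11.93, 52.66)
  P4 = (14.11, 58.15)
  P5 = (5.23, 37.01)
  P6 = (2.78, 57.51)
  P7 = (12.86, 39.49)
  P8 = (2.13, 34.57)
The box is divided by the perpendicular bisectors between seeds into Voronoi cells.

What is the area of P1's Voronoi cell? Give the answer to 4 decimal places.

1. box [0,15]×[0,72]: [(0, 0) (15, 0) (15, 72) (0, 72)]
2. ⊥bis P1·P0 via (4.695,22.65): [(0, 24.5302) (0, 0) (15, 0) (15, 18.5232)]  |A|=322.9005
3. ⊥bis P1·P2 via (7.015,42.37): [(0, 24.5302) (0, 0) (15, 0) (15, 18.5232)]  |A|=322.9005
4. ⊥bis P1·P3 via (7.88,36.575): [(0, 24.5302) (0, 0) (15, 0) (15, 18.5232)]  |A|=322.9005
5. ⊥bis P1·P4 via (8.97,39.32): [(0, 24.5302) (0, 0) (15, 0) (15, 18.5232)]  |A|=322.9005
6. ⊥bis P1·P5 via (4.53,28.75): [(0, 24.5302) (0, 0) (15, 0) (15, 18.5232)]  |A|=322.9005
7. ⊥bis P1·P6 via (3.305,39): [(0, 24.5302) (0, 0) (15, 0) (15, 18.5232)]  |A|=322.9005
8. ⊥bis P1·P7 via (8.345,29.99): [(0, 24.5302) (0, 0) (15, 0) (15, 18.5232)]  |A|=322.9005
9. ⊥bis P1·P8 via (2.98,27.53): [(0, 24.5302) (0, 0) (15, 0) (15, 18.5232)]  |A|=322.9005
10. canonical 4-gon: [(0, 24.5302) (0, 0) (15, 0) (15, 18.5232)]
11. shoelace: 322.9005

Area of P1's cell: 322.9005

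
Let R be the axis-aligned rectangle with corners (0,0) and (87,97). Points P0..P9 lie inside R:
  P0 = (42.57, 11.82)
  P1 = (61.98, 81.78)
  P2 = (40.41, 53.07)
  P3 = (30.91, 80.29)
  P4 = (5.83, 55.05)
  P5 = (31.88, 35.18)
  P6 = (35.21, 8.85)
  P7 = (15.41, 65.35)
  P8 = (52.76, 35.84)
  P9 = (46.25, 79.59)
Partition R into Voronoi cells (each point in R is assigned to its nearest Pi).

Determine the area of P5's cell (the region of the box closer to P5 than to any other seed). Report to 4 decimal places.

1. box [0,87]×[0,97]: [(0, 0) (87, 0) (87, 97) (0, 97)]
2. ⊥bis P5·P0 via (37.225,23.5): [(0, 6.4651) (87, 46.278) (87, 97) (0, 97)]  |A|=6144.6739
3. ⊥bis P5·P1 via (46.93,58.48): [(0, 88.7932) (0, 6.4651) (74.6034, 40.6051)]  |A|=3070.9772
4. ⊥bis P5·P2 via (36.145,44.125): [(0, 61.359) (0, 6.4651) (58.7464, 33.3486)]  |A|=1612.4096
5. ⊥bis P5·P3 via (31.395,57.735): [(8.6275, 57.2454) (0, 57.0599) (0, 6.4651) (58.7464, 33.3486)]  |A|=1593.8644
6. ⊥bis P5·P4 via (18.855,45.115): [(22.9124, 50.4343) (0, 20.3957) (0, 6.4651) (58.7464, 33.3486)]  |A|=1143.1253
7. ⊥bis P5·P6 via (33.545,22.015): [(22.9124, 50.4343) (0, 20.3957) (0, 17.7725) (34.1461, 22.091) (58.7464, 33.3486)]  |A|=950.0736
8. ⊥bis P5·P7 via (23.645,50.265): [(23.469, 50.1689) (22.1684, 49.4589) (0, 20.3957) (0, 17.7725) (34.1461, 22.091) (58.7464, 33.3486)]  |A|=949.7034
9. ⊥bis P5·P8 via (42.32,35.51): [(42.138, 41.2675) (23.469, 50.1689) (22.1684, 49.4589) (0, 20.3957) (0, 17.7725) (34.1461, 22.091) (42.6216, 25.9696)]  |A|=824.5812
10. ⊥bis P5·P9 via (39.065,57.385): [(42.138, 41.2675) (23.469, 50.1689) (22.1684, 49.4589) (0, 20.3957) (0, 17.7725) (34.1461, 22.091) (42.6216, 25.9696)]  |A|=824.5812
11. canonical 7-gon: [(42.138, 41.2675) (23.469, 50.1689) (22.1684, 49.4589) (0, 20.3957) (0, 17.7725) (34.1461, 22.091) (42.6216, 25.9696)]
12. shoelace: 824.5812

Area of P5's cell: 824.5812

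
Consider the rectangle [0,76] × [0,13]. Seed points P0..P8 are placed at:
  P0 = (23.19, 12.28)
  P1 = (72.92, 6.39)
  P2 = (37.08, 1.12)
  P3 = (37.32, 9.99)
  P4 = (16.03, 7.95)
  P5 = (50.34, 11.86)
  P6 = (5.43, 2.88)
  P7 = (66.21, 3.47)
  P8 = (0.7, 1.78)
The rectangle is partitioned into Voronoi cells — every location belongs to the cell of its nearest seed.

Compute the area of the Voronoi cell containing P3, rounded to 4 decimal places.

Area of P3's cell: 104.9828

1. box [0,76]×[0,13]: [(0, 0) (76, 0) (76, 13) (0, 13)]
2. ⊥bis P3·P0 via (30.255,11.135): [(28.4504, 0) (76, 0) (76, 13) (30.5573, 13)]  |A|=604.4503
3. ⊥bis P3·P1 via (55.12,8.19): [(28.4504, 0) (54.2918, 0) (55.6064, 13) (30.5573, 13)]  |A|=330.7886
4. ⊥bis P3·P2 via (37.2,5.555): [(29.3849, 5.7665) (54.8054, 5.0786) (55.6064, 13) (30.5573, 13)]  |A|=191.5547
5. ⊥bis P3·P4 via (26.675,8.97): [(29.3849, 5.7665) (54.8054, 5.0786) (55.6064, 13) (30.5573, 13)]  |A|=191.5547
6. ⊥bis P3·P5 via (43.83,10.925): [(29.3849, 5.7665) (44.6301, 5.354) (43.532, 13) (30.5573, 13)]  |A|=104.9828
7. ⊥bis P3·P6 via (21.375,6.435): [(29.3849, 5.7665) (44.6301, 5.354) (43.532, 13) (30.5573, 13)]  |A|=104.9828
8. ⊥bis P3·P7 via (51.765,6.73): [(29.3849, 5.7665) (44.6301, 5.354) (43.532, 13) (30.5573, 13)]  |A|=104.9828
9. ⊥bis P3·P8 via (19.01,5.885): [(29.3849, 5.7665) (44.6301, 5.354) (43.532, 13) (30.5573, 13)]  |A|=104.9828
10. canonical 4-gon: [(29.3849, 5.7665) (44.6301, 5.354) (43.532, 13) (30.5573, 13)]
11. shoelace: 104.9828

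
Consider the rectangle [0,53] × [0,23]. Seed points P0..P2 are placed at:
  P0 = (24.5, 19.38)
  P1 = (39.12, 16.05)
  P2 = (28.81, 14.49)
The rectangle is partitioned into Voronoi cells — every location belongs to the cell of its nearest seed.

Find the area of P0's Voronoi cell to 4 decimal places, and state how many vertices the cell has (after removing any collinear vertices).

Area of P0's cell: 471.0875 (5 vertices)

1. box [0,53]×[0,23]: [(0, 0) (53, 0) (53, 23) (0, 23)]
2. ⊥bis P0·P1 via (31.81,17.715): [(0, 0) (27.7751, 0) (33.0138, 23) (0, 23)]  |A|=699.0714
3. ⊥bis P0·P2 via (26.655,16.935): [(0, 0) (7.441, 0) (32.8825, 22.4239) (33.0138, 23) (0, 23)]  |A|=471.0875
4. canonical 5-gon: [(0, 0) (7.441, 0) (32.8825, 22.4239) (33.0138, 23) (0, 23)]
5. shoelace: 471.0875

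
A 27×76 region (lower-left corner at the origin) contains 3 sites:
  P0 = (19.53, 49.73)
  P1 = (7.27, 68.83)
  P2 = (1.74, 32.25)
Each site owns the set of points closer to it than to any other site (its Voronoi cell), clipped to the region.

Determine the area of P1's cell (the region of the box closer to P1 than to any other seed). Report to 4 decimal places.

Area of P1's cell: 449.5215

1. box [0,27]×[0,76]: [(0, 0) (27, 0) (27, 76) (0, 76)]
2. ⊥bis P1·P0 via (13.4,59.28): [(0, 50.6787) (27, 68.0096) (27, 76) (0, 76)]  |A|=449.7069
3. ⊥bis P1·P2 via (4.505,50.54): [(0, 51.221) (0.6838, 51.1177) (27, 68.0096) (27, 76) (0, 76)]  |A|=449.5215
4. canonical 5-gon: [(0, 51.221) (0.6838, 51.1177) (27, 68.0096) (27, 76) (0, 76)]
5. shoelace: 449.5215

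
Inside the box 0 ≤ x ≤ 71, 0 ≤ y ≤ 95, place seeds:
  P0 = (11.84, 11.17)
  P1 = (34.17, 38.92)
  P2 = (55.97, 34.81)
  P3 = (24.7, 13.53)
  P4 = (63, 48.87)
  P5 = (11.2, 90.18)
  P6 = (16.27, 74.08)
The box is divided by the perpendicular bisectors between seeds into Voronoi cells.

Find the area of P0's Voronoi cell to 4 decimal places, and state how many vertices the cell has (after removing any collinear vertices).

Area of P0's cell: 646.1508 (4 vertices)

1. box [0,71]×[0,95]: [(0, 0) (71, 0) (71, 95) (0, 95)]
2. ⊥bis P0·P1 via (23.005,25.045): [(0, 43.5568) (0, 0) (54.129, 0)]  |A|=1178.8421
3. ⊥bis P0·P2 via (33.905,22.99): [(40.2286, 11.1854) (0, 43.5568) (0, 0) (46.2205, 0)]  |A|=1134.6121
4. ⊥bis P0·P3 via (18.27,12.35): [(14.7163, 31.7148) (0, 43.5568) (0, 0) (20.5364, 0)]  |A|=646.1508
5. ⊥bis P0·P4 via (37.42,30.02): [(14.7163, 31.7148) (0, 43.5568) (0, 0) (20.5364, 0)]  |A|=646.1508
6. ⊥bis P0·P5 via (11.52,50.675): [(14.7163, 31.7148) (0, 43.5568) (0, 0) (20.5364, 0)]  |A|=646.1508
7. ⊥bis P0·P6 via (14.055,42.625): [(14.7163, 31.7148) (0, 43.5568) (0, 0) (20.5364, 0)]  |A|=646.1508
8. canonical 4-gon: [(14.7163, 31.7148) (0, 43.5568) (0, 0) (20.5364, 0)]
9. shoelace: 646.1508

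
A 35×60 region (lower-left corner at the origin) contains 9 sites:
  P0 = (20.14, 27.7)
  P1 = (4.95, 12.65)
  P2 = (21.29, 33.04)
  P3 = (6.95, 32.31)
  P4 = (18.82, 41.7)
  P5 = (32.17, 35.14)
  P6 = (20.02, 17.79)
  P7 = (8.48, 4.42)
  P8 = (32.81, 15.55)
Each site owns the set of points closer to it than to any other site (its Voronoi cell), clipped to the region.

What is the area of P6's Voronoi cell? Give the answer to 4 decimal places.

1. box [0,35]×[0,60]: [(0, 0) (35, 0) (35, 60) (0, 60)]
2. ⊥bis P6·P0 via (20.08,22.745): [(0, 22.9881) (0, 0) (35, 0) (35, 22.5643)]  |A|=797.1684
3. ⊥bis P6·P1 via (12.485,15.22): [(9.8763, 22.8686) (17.6762, 0) (35, 0) (35, 22.5643)]  |A|=481.5357
4. ⊥bis P6·P2 via (20.655,25.415): [(9.8763, 22.8686) (17.6762, 0) (35, 0) (35, 22.5643)]  |A|=481.5357
5. ⊥bis P6·P3 via (13.485,25.05): [(11.0458, 22.8544) (10.1547, 22.0523) (17.6762, 0) (35, 0) (35, 22.5643)]  |A|=481.0604
6. ⊥bis P6·P4 via (19.42,29.745): [(11.0458, 22.8544) (10.1547, 22.0523) (17.6762, 0) (35, 0) (35, 22.5643)]  |A|=481.0604
7. ⊥bis P6·P5 via (26.095,26.465): [(31.6064, 22.6054) (11.0458, 22.8544) (10.1547, 22.0523) (17.6762, 0) (35, 0) (35, 20.2289)]  |A|=477.0977
8. ⊥bis P6·P7 via (14.25,11.105): [(31.6064, 22.6054) (11.0458, 22.8544) (10.1547, 22.0523) (13.7377, 11.5472) (27.116, 0) (35, 0) (35, 20.2289)]  |A|=422.5958
9. ⊥bis P6·P8 via (26.415,16.67): [(27.4633, 22.6556) (11.0458, 22.8544) (10.1547, 22.0523) (13.7377, 11.5472) (23.9709, 2.7146)]  |A|=216.1214
10. canonical 5-gon: [(27.4633, 22.6556) (11.0458, 22.8544) (10.1547, 22.0523) (13.7377, 11.5472) (23.9709, 2.7146)]
11. shoelace: 216.1214

Area of P6's cell: 216.1214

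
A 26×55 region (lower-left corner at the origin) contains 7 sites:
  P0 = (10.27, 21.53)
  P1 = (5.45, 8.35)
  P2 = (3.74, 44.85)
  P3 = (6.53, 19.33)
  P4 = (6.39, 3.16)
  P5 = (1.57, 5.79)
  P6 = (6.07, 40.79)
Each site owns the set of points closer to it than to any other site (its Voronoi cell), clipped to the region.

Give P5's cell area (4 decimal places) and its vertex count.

1. box [0,26]×[0,55]: [(0, 0) (26, 0) (26, 55) (0, 55)]
2. ⊥bis P5·P0 via (5.92,13.66): [(0, 16.9322) (0, 0) (26, 0) (26, 2.5611)]  |A|=253.4131
3. ⊥bis P5·P1 via (3.51,7.07): [(0, 12.3898) (0, 0) (8.1747, 0)]  |A|=50.6419
4. ⊥bis P5·P2 via (2.655,25.32): [(0, 12.3898) (0, 0) (8.1747, 0)]  |A|=50.6419
5. ⊥bis P5·P3 via (4.05,12.56): [(0, 12.3898) (0, 0) (8.1747, 0)]  |A|=50.6419
6. ⊥bis P5·P4 via (3.98,4.475): [(4.5423, 5.5055) (0, 12.3898) (0, 0) (1.5382, 0)]  |A|=32.3734
7. ⊥bis P5·P6 via (3.82,23.29): [(4.5423, 5.5055) (0, 12.3898) (0, 0) (1.5382, 0)]  |A|=32.3734
8. canonical 4-gon: [(4.5423, 5.5055) (0, 12.3898) (0, 0) (1.5382, 0)]
9. shoelace: 32.3734

Area of P5's cell: 32.3734 (4 vertices)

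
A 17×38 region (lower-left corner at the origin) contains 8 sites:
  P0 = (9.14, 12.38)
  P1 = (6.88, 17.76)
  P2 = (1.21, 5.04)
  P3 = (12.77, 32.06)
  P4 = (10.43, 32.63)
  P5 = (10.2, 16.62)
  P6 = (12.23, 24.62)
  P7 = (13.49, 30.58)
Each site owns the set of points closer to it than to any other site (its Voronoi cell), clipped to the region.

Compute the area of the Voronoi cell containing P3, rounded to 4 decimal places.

1. box [0,17]×[0,38]: [(0, 0) (17, 0) (17, 38) (0, 38)]
2. ⊥bis P3·P0 via (10.955,22.22): [(0, 24.2407) (17, 21.105) (17, 38) (0, 38)]  |A|=260.5619
3. ⊥bis P3·P1 via (9.825,24.91): [(0, 28.9568) (17, 21.9547) (17, 38) (0, 38)]  |A|=213.2522
4. ⊥bis P3·P2 via (6.99,18.55): [(0, 28.9568) (17, 21.9547) (17, 38) (0, 38)]  |A|=213.2522
5. ⊥bis P3·P4 via (11.6,32.345): [(9.7922, 24.9235) (17, 21.9547) (17, 38) (12.9775, 38)]  |A|=84.1257
6. ⊥bis P3·P5 via (11.485,24.34): [(9.7922, 24.9235) (11.0216, 24.4171) (17, 23.422) (17, 38) (12.9775, 38)]  |A|=79.7396
7. ⊥bis P3·P6 via (12.5,28.34): [(10.657, 28.4738) (17, 28.0134) (17, 38) (12.9775, 38)]  |A|=50.8321
8. ⊥bis P3·P7 via (13.13,31.32): [(11.1111, 30.3378) (17, 33.2027) (17, 38) (12.9775, 38)]  |A|=29.536
9. canonical 4-gon: [(11.1111, 30.3378) (17, 33.2027) (17, 38) (12.9775, 38)]
10. shoelace: 29.536

Area of P3's cell: 29.5360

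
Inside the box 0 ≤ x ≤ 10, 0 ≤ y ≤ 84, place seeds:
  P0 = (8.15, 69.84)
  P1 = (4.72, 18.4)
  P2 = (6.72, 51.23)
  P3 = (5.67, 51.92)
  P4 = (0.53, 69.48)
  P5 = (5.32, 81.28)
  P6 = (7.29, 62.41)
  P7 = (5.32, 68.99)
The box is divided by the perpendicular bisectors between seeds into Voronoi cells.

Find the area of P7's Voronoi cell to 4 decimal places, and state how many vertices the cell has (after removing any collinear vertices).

1. box [0,10]×[0,84]: [(0, 0) (10, 0) (10, 84) (0, 84)]
2. ⊥bis P7·P0 via (6.735,69.415): [(0, 0) (10, 0) (10, 58.5445) (2.3543, 84) (0, 84)]  |A|=742.6879
3. ⊥bis P7·P1 via (5.02,43.695): [(0, 43.7545) (10, 43.6359) (10, 58.5445) (2.3543, 84) (0, 84)]  |A|=305.7355
4. ⊥bis P7·P2 via (6.02,60.11): [(0, 59.6355) (9.4486, 60.3803) (2.3543, 84) (0, 84)]  |A|=142.9101
5. ⊥bis P7·P3 via (5.495,60.455): [(0, 60.3423) (9.4021, 60.5351) (2.3543, 84) (0, 84)]  |A|=138.8382
6. ⊥bis P7·P4 via (2.925,69.235): [(2.0195, 60.3837) (9.4021, 60.5351) (3.9067, 78.8316)]  |A|=67.9533
7. ⊥bis P7·P5 via (5.32,75.135): [(3.5285, 75.135) (2.0195, 60.3837) (9.4021, 60.5351) (5.017, 75.135)]  |A|=65.2023
8. ⊥bis P7·P6 via (6.305,65.7): [(3.5285, 75.135) (2.4452, 64.5444) (7.7233, 66.1246) (5.017, 75.135)]  |A|=33.7988
9. canonical 4-gon: [(3.5285, 75.135) (2.4452, 64.5444) (7.7233, 66.1246) (5.017, 75.135)]
10. shoelace: 33.7988

Area of P7's cell: 33.7988 (4 vertices)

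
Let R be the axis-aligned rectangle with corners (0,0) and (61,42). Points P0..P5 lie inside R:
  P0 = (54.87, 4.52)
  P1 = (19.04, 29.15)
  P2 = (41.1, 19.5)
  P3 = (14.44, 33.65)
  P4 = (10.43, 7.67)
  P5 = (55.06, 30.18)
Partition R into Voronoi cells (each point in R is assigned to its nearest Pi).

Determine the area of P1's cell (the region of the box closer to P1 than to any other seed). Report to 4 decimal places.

1. box [0,61]×[0,42]: [(0, 0) (61, 0) (61, 42) (0, 42)]
2. ⊥bis P1·P0 via (36.955,16.835): [(0, 0) (25.3824, 0) (54.2537, 42) (0, 42)]  |A|=1672.3591
3. ⊥bis P1·P2 via (30.07,24.325): [(0, 0) (19.4292, 0) (37.8018, 42) (0, 42)]  |A|=1201.851
4. ⊥bis P1·P3 via (16.74,31.4): [(0, 14.288) (0, 0) (19.4292, 0) (37.8018, 42) (27.1096, 42)]  |A|=826.2209
5. ⊥bis P1·P4 via (14.735,18.41): [(7.047, 21.4916) (25.5808, 14.0626) (37.8018, 42) (27.1096, 42)]  |A|=413.9279
6. ⊥bis P1·P5 via (37.05,29.665): [(7.047, 21.4916) (25.5808, 14.0626) (36.765, 39.63) (36.6973, 42) (27.1096, 42)]  |A|=412.619
7. canonical 5-gon: [(7.047, 21.4916) (25.5808, 14.0626) (36.765, 39.63) (36.6973, 42) (27.1096, 42)]
8. shoelace: 412.619

Area of P1's cell: 412.6190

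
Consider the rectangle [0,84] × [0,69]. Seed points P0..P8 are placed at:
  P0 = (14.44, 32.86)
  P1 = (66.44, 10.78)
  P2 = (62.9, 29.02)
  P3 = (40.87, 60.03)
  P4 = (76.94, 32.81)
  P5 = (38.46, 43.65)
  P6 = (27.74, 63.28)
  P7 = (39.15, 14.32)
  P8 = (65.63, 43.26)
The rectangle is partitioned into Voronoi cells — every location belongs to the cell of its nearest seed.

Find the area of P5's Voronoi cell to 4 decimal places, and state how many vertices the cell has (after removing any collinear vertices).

1. box [0,84]×[0,69]: [(0, 0) (84, 0) (84, 69) (0, 69)]
2. ⊥bis P5·P0 via (26.45,38.255): [(43.6345, 0) (84, 0) (84, 69) (12.6391, 69)]  |A|=3854.5622
3. ⊥bis P5·P1 via (52.45,27.215): [(37.2294, 14.2587) (84, 54.0714) (84, 69) (12.6391, 69)]  |A|=2302.3059
4. ⊥bis P5·P2 via (50.68,36.335): [(37.2294, 14.2587) (37.7097, 14.6676) (70.2336, 69) (12.6391, 69)]  |A|=1582.7983
5. ⊥bis P5·P3 via (39.665,51.84): [(18.9804, 54.8833) (37.2294, 14.2587) (37.7097, 14.6676) (58.3185, 49.0955)]  |A|=750.2931
6. ⊥bis P5·P4 via (57.7,38.23): [(18.9804, 54.8833) (37.2294, 14.2587) (37.7097, 14.6676) (58.3185, 49.0955)]  |A|=750.2931
7. ⊥bis P5·P6 via (33.1,53.465): [(32.1493, 52.9458) (22.2734, 47.5526) (37.2294, 14.2587) (37.7097, 14.6676) (58.3185, 49.0955)]  |A|=705.2145
8. ⊥bis P5·P7 via (38.805,28.985): [(32.1493, 52.9458) (22.2734, 47.5526) (30.6998, 28.7943) (46.387, 29.1634) (58.3185, 49.0955)]  |A|=588.2907
9. ⊥bis P5·P8 via (52.045,43.455): [(52.139, 50.0047) (32.1493, 52.9458) (22.2734, 47.5526) (30.6998, 28.7943) (46.387, 29.1634) (51.9738, 38.4964)]  |A|=552.6577
10. canonical 6-gon: [(52.139, 50.0047) (32.1493, 52.9458) (22.2734, 47.5526) (30.6998, 28.7943) (46.387, 29.1634) (51.9738, 38.4964)]
11. shoelace: 552.6577

Area of P5's cell: 552.6577 (6 vertices)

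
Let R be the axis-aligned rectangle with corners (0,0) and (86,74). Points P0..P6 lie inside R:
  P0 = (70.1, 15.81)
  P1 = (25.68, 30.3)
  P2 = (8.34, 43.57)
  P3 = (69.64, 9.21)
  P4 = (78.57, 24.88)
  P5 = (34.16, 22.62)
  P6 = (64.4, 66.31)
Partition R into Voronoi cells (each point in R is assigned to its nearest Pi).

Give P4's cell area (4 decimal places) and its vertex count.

Area of P4's cell: 659.2349 (5 vertices)

1. box [0,86]×[0,74]: [(0, 0) (86, 0) (86, 74) (0, 74)]
2. ⊥bis P4·P0 via (74.335,20.345): [(86, 9.4517) (86, 74) (16.8792, 74)]  |A|=2230.8171
3. ⊥bis P4·P1 via (52.125,27.59): [(53.3872, 39.907) (86, 9.4517) (86, 74) (56.881, 74)]  |A|=1548.9278
4. ⊥bis P4·P2 via (43.455,34.225): [(53.3872, 39.907) (86, 9.4517) (86, 74) (56.881, 74)]  |A|=1548.9278
5. ⊥bis P4·P3 via (74.105,17.045): [(53.3872, 39.907) (83.7618, 11.5418) (86, 10.2663) (86, 74) (56.881, 74)]  |A|=1548.0161
6. ⊥bis P4·P5 via (56.365,23.75): [(54.8275, 53.9621) (55.6503, 37.7936) (83.7618, 11.5418) (86, 10.2663) (86, 74) (56.881, 74)]  |A|=1530.5901
7. ⊥bis P4·P6 via (71.485,45.595): [(55.531, 40.1384) (55.6503, 37.7936) (83.7618, 11.5418) (86, 10.2663) (86, 50.5595)]  |A|=659.2349
8. canonical 5-gon: [(55.531, 40.1384) (55.6503, 37.7936) (83.7618, 11.5418) (86, 10.2663) (86, 50.5595)]
9. shoelace: 659.2349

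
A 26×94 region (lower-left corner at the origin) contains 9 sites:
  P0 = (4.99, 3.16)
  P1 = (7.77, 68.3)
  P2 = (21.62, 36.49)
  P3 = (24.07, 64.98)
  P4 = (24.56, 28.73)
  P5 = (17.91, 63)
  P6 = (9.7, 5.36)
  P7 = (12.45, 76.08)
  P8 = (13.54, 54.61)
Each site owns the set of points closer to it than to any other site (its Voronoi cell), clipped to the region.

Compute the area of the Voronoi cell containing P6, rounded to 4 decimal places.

1. box [0,26]×[0,94]: [(0, 0) (26, 0) (26, 94) (0, 94)]
2. ⊥bis P6·P0 via (7.345,4.26): [(0, 19.985) (9.3348, 0) (26, 0) (26, 94) (0, 94)]  |A|=2350.722
3. ⊥bis P6·P1 via (8.735,36.83): [(0, 36.5621) (0, 19.985) (9.3348, 0) (26, 0) (26, 37.3594)]  |A|=867.7024
4. ⊥bis P6·P2 via (15.66,20.925): [(0, 26.9214) (0, 19.985) (9.3348, 0) (26, 0) (26, 16.9657)]  |A|=477.2541
5. ⊥bis P6·P3 via (16.885,35.17): [(0, 26.9214) (0, 19.985) (9.3348, 0) (26, 0) (26, 16.9657)]  |A|=477.2541
6. ⊥bis P6·P4 via (17.13,17.045): [(4.0161, 25.3836) (0, 26.9214) (0, 19.985) (9.3348, 0) (26, 0) (26, 11.4049)]  |A|=416.1305
7. ⊥bis P6·P5 via (13.805,34.18): [(4.0161, 25.3836) (0, 26.9214) (0, 19.985) (9.3348, 0) (26, 0) (26, 11.4049)]  |A|=416.1305
8. ⊥bis P6·P7 via (11.075,40.72): [(4.0161, 25.3836) (0, 26.9214) (0, 19.985) (9.3348, 0) (26, 0) (26, 11.4049)]  |A|=416.1305
9. ⊥bis P6·P8 via (11.62,29.985): [(4.0161, 25.3836) (0, 26.9214) (0, 19.985) (9.3348, 0) (26, 0) (26, 11.4049)]  |A|=416.1305
10. canonical 6-gon: [(4.0161, 25.3836) (0, 26.9214) (0, 19.985) (9.3348, 0) (26, 0) (26, 11.4049)]
11. shoelace: 416.1305

Area of P6's cell: 416.1305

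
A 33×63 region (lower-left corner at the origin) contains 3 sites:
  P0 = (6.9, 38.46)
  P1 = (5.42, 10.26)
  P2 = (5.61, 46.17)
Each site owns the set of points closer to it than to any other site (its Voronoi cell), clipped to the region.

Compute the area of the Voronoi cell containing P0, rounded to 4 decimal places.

1. box [0,33]×[0,63]: [(0, 0) (33, 0) (33, 63) (0, 63)]
2. ⊥bis P0·P1 via (6.16,24.36): [(0, 24.6833) (33, 22.9514) (33, 63) (0, 63)]  |A|=1293.028
3. ⊥bis P0·P2 via (6.255,42.315): [(0, 41.2684) (0, 24.6833) (33, 22.9514) (33, 46.7898)]  |A|=666.9898
4. canonical 4-gon: [(0, 41.2684) (0, 24.6833) (33, 22.9514) (33, 46.7898)]
5. shoelace: 666.9898

Area of P0's cell: 666.9898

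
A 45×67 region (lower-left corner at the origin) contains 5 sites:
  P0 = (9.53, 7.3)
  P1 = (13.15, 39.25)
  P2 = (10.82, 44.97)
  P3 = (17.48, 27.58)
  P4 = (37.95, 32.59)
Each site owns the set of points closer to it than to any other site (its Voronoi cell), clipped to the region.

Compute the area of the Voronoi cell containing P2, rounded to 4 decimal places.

Area of P2's cell: 766.8959

1. box [0,45]×[0,67]: [(0, 0) (45, 0) (45, 67) (0, 67)]
2. ⊥bis P2·P0 via (10.175,26.135): [(0, 26.4834) (45, 24.9424) (45, 67) (0, 67)]  |A|=1857.918
3. ⊥bis P2·P1 via (11.985,42.11): [(0, 37.228) (45, 55.5584) (45, 67) (0, 67)]  |A|=927.3056
4. ⊥bis P2·P3 via (14.15,36.275): [(0, 37.228) (45, 55.5584) (45, 67) (0, 67)]  |A|=927.3056
5. ⊥bis P2·P4 via (24.385,38.78): [(0, 37.228) (29.0826, 49.0746) (37.2624, 67) (0, 67)]  |A|=766.8959
6. canonical 4-gon: [(0, 37.228) (29.0826, 49.0746) (37.2624, 67) (0, 67)]
7. shoelace: 766.8959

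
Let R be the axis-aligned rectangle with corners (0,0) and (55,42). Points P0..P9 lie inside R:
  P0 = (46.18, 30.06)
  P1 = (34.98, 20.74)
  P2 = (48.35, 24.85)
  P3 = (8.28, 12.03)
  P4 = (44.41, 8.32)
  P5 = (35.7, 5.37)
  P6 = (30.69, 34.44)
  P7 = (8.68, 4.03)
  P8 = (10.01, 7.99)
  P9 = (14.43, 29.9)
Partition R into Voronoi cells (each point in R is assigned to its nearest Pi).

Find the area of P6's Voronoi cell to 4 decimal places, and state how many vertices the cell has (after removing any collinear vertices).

Area of P6's cell: 258.1927 (4 vertices)

1. box [0,55]×[0,42]: [(0, 0) (55, 0) (55, 42) (0, 42)]
2. ⊥bis P6·P0 via (38.435,32.25): [(0, 0) (29.3159, 0) (41.1919, 42) (0, 42)]  |A|=1480.6644
3. ⊥bis P6·P1 via (32.835,27.59): [(0, 17.3081) (37.5333, 29.0612) (41.1919, 42) (0, 42)]  |A|=729.8713
4. ⊥bis P6·P2 via (39.52,29.645): [(0, 17.3081) (37.5333, 29.0612) (41.1919, 42) (0, 42)]  |A|=729.8713
5. ⊥bis P6·P3 via (19.485,23.235): [(19.352, 23.368) (37.5333, 29.0612) (41.1919, 42) (0.72, 42)]  |A|=484.2444
6. ⊥bis P6·P4 via (37.55,21.38): [(19.352, 23.368) (37.5333, 29.0612) (41.1919, 42) (0.72, 42)]  |A|=484.2444
7. ⊥bis P6·P5 via (33.195,19.905): [(19.352, 23.368) (37.5333, 29.0612) (41.1919, 42) (0.72, 42)]  |A|=484.2444
8. ⊥bis P6·P7 via (19.685,19.235): [(19.352, 23.368) (37.5333, 29.0612) (41.1919, 42) (0.72, 42)]  |A|=484.2444
9. ⊥bis P6·P8 via (20.35,21.215): [(19.352, 23.368) (37.5333, 29.0612) (41.1919, 42) (0.72, 42)]  |A|=484.2444
10. ⊥bis P6·P9 via (22.56,32.17): [(24.5621, 24.9994) (37.5333, 29.0612) (41.1919, 42) (19.8153, 42)]  |A|=258.1927
11. canonical 4-gon: [(24.5621, 24.9994) (37.5333, 29.0612) (41.1919, 42) (19.8153, 42)]
12. shoelace: 258.1927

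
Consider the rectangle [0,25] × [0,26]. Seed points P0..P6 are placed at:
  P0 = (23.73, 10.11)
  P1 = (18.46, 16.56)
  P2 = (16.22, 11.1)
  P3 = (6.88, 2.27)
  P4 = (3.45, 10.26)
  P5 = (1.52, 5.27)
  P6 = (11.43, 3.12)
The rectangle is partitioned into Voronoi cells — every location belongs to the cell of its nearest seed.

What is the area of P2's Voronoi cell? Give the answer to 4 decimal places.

Area of P2's cell: 83.2410

1. box [0,25]×[0,26]: [(0, 0) (25, 0) (25, 26) (0, 26)]
2. ⊥bis P2·P0 via (19.975,10.605): [(0, 0) (18.577, 0) (22.0044, 26) (0, 26)]  |A|=527.5587
3. ⊥bis P2·P1 via (17.34,13.83): [(0, 20.9438) (0, 0) (18.577, 0) (20.2431, 12.639)]  |A|=329.3816
4. ⊥bis P2·P3 via (11.55,6.685): [(0, 20.9438) (0, 18.9021) (17.87, 0) (18.577, 0) (20.2431, 12.639)]  |A|=160.4916
5. ⊥bis P2·P4 via (9.835,10.68): [(9.4139, 17.0817) (9.9892, 8.336) (17.87, 0) (18.577, 0) (20.2431, 12.639)]  |A|=110.2389
6. ⊥bis P2·P5 via (8.87,8.185): [(9.4139, 17.0817) (9.9892, 8.336) (17.87, 0) (18.577, 0) (20.2431, 12.639)]  |A|=110.2389
7. ⊥bis P2·P6 via (13.825,7.11): [(9.4139, 17.0817) (9.9155, 9.4567) (19.0971, 3.9454) (20.2431, 12.639)]  |A|=83.241
8. canonical 4-gon: [(9.4139, 17.0817) (9.9155, 9.4567) (19.0971, 3.9454) (20.2431, 12.639)]
9. shoelace: 83.241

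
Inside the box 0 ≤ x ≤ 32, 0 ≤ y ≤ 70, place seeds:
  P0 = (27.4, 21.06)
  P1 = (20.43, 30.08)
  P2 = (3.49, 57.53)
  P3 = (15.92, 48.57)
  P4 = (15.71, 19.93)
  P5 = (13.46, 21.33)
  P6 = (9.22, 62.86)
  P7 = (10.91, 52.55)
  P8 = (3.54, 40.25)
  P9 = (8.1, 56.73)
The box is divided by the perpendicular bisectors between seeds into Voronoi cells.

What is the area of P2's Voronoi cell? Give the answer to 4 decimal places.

1. box [0,32]×[0,70]: [(0, 0) (32, 0) (32, 70) (0, 70)]
2. ⊥bis P2·P0 via (15.445,39.295): [(0, 29.1691) (32, 50.1486) (32, 70) (0, 70)]  |A|=970.9164
3. ⊥bis P2·P1 via (11.96,43.805): [(0, 36.4242) (32, 56.1721) (32, 70) (0, 70)]  |A|=758.4585
4. ⊥bis P2·P3 via (9.705,53.05): [(0, 39.5865) (21.9232, 70) (0, 70)]  |A|=333.3806
5. ⊥bis P2·P4 via (9.6,38.73): [(0, 39.5865) (21.9232, 70) (0, 70)]  |A|=333.3806
6. ⊥bis P2·P5 via (8.475,39.43): [(0, 39.5865) (21.9232, 70) (0, 70)]  |A|=333.3806
7. ⊥bis P2·P6 via (6.355,60.195): [(0, 67.0269) (0, 39.5865) (11.1441, 55.0465)]  |A|=152.8999
8. ⊥bis P2·P7 via (7.2,55.04): [(8.8556, 57.5068) (0, 67.0269) (0, 44.3123)]  |A|=100.5757
9. ⊥bis P2·P8 via (3.515,48.89): [(3.0715, 48.8887) (8.8556, 57.5068) (0, 67.0269) (0, 48.8798)]  |A|=93.5611
10. ⊥bis P2·P9 via (5.795,57.13): [(3.0715, 48.8887) (4.8159, 51.4877) (6.3313, 60.2205) (0, 67.0269) (0, 48.8798)]  |A|=80.4829
11. canonical 5-gon: [(3.0715, 48.8887) (4.8159, 51.4877) (6.3313, 60.2205) (0, 67.0269) (0, 48.8798)]
12. shoelace: 80.4829

Area of P2's cell: 80.4829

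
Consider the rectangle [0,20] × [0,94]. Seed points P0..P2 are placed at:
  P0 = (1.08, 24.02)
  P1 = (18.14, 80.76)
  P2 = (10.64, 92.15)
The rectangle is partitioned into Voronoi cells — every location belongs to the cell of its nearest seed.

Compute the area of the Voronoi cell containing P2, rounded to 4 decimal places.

Area of P2's cell: 208.7139

1. box [0,20]×[0,94]: [(0, 0) (20, 0) (20, 94) (0, 94)]
2. ⊥bis P2·P0 via (5.86,58.085): [(0, 58.9073) (20, 56.1009) (20, 94) (0, 94)]  |A|=729.9185
3. ⊥bis P2·P1 via (14.39,86.455): [(0, 76.9796) (20, 90.149) (20, 94) (0, 94)]  |A|=208.7139
4. canonical 4-gon: [(0, 76.9796) (20, 90.149) (20, 94) (0, 94)]
5. shoelace: 208.7139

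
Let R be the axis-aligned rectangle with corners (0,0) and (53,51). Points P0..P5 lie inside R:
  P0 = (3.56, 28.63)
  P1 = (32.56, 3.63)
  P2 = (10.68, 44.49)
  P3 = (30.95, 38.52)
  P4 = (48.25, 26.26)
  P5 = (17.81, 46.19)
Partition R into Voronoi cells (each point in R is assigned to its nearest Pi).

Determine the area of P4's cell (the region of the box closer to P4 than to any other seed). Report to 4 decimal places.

Area of P4's cell: 482.9415

1. box [0,53]×[0,51]: [(0, 0) (53, 0) (53, 51) (0, 51)]
2. ⊥bis P4·P0 via (25.905,27.445): [(24.4495, 0) (53, 0) (53, 51) (27.1542, 51)]  |A|=1387.1055
3. ⊥bis P4·P1 via (40.405,14.945): [(25.7798, 25.085) (53, 6.2125) (53, 51) (27.1542, 51)]  |A|=944.4579
4. ⊥bis P4·P2 via (29.465,35.375): [(25.9403, 28.111) (25.7798, 25.085) (53, 6.2125) (53, 51) (37.0467, 51)]  |A|=831.2432
5. ⊥bis P4·P3 via (39.6,32.39): [(31.5755, 21.0667) (53, 6.2125) (53, 51) (52.7884, 51)]  |A|=482.9415
6. ⊥bis P4·P5 via (33.03,36.225): [(31.5755, 21.0667) (53, 6.2125) (53, 51) (52.7884, 51)]  |A|=482.9415
7. canonical 4-gon: [(31.5755, 21.0667) (53, 6.2125) (53, 51) (52.7884, 51)]
8. shoelace: 482.9415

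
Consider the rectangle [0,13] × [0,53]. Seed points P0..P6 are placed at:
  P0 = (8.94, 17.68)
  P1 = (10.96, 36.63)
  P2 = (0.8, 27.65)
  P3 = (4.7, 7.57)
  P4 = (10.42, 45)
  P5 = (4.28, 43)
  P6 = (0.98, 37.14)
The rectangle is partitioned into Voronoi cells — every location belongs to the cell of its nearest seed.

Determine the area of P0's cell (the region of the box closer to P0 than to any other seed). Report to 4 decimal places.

1. box [0,13]×[0,53]: [(0, 0) (13, 0) (13, 53) (0, 53)]
2. ⊥bis P0·P1 via (9.95,27.155): [(0, 28.2156) (0, 0) (13, 0) (13, 26.8299)]  |A|=357.7958
3. ⊥bis P0·P2 via (4.87,22.665): [(10.321, 27.1155) (0, 18.6889) (0, 0) (13, 0) (13, 26.8299)]  |A|=308.6332
4. ⊥bis P0·P3 via (6.82,12.625): [(10.321, 27.1155) (0, 18.6889) (0, 15.4852) (13, 10.0332) (13, 26.8299)]  |A|=142.7635
5. ⊥bis P0·P4 via (9.68,31.34): [(10.321, 27.1155) (0, 18.6889) (0, 15.4852) (13, 10.0332) (13, 26.8299)]  |A|=142.7635
6. ⊥bis P0·P5 via (6.61,30.34): [(10.321, 27.1155) (0, 18.6889) (0, 15.4852) (13, 10.0332) (13, 26.8299)]  |A|=142.7635
7. ⊥bis P0·P6 via (4.96,27.41): [(10.321, 27.1155) (0, 18.6889) (0, 15.4852) (13, 10.0332) (13, 26.8299)]  |A|=142.7635
8. canonical 5-gon: [(10.321, 27.1155) (0, 18.6889) (0, 15.4852) (13, 10.0332) (13, 26.8299)]
9. shoelace: 142.7635

Area of P0's cell: 142.7635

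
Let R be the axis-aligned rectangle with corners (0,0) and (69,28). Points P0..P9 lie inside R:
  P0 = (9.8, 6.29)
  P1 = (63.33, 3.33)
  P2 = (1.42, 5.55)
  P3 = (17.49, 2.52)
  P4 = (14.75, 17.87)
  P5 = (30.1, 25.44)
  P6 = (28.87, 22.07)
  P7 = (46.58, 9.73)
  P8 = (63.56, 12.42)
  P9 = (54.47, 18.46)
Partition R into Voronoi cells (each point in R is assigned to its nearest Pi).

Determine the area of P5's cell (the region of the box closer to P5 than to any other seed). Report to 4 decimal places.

Area of P5's cell: 111.2256

1. box [0,69]×[0,28]: [(0, 0) (69, 0) (69, 28) (0, 28)]
2. ⊥bis P5·P0 via (19.95,15.865): [(34.9162, 0) (69, 0) (69, 28) (8.5025, 28)]  |A|=1324.1383
3. ⊥bis P5·P1 via (46.715,14.385): [(34.9162, 0) (37.1438, 0) (55.7739, 28) (8.5025, 28)]  |A|=692.9857
4. ⊥bis P5·P2 via (15.76,15.495): [(34.9162, 0) (37.1438, 0) (55.7739, 28) (8.5025, 28)]  |A|=692.9857
5. ⊥bis P5·P3 via (23.795,13.98): [(19.4981, 16.3441) (40.3758, 4.8576) (55.7739, 28) (8.5025, 28)]  |A|=605.5115
6. ⊥bis P5·P4 via (22.425,21.655): [(27.1092, 12.1566) (40.3758, 4.8576) (55.7739, 28) (19.2959, 28)]  |A|=498.6733
7. ⊥bis P5·P6 via (29.485,23.755): [(19.6123, 27.3584) (48.3646, 16.8642) (55.7739, 28) (19.2959, 28)]  |A|=210.6691
8. ⊥bis P5·P7 via (38.34,17.585): [(19.6123, 27.3584) (40.4178, 19.7647) (48.2684, 28) (19.2959, 28)]  |A|=124.772
9. ⊥bis P5·P8 via (46.83,18.93): [(19.6123, 27.3584) (40.4178, 19.7647) (48.2684, 28) (19.2959, 28)]  |A|=124.772
10. ⊥bis P5·P9 via (42.285,21.95): [(19.6123, 27.3584) (40.4178, 19.7647) (42.1922, 21.626) (44.0178, 28) (19.2959, 28)]  |A|=111.2256
11. canonical 5-gon: [(19.6123, 27.3584) (40.4178, 19.7647) (42.1922, 21.626) (44.0178, 28) (19.2959, 28)]
12. shoelace: 111.2256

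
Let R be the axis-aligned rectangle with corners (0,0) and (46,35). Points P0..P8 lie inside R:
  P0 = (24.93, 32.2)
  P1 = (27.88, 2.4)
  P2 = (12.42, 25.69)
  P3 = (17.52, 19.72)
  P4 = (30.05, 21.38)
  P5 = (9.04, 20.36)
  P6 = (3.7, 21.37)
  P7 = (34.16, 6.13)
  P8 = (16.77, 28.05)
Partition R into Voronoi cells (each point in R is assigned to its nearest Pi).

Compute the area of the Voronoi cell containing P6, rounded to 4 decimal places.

Area of P6's cell: 168.2196

1. box [0,46]×[0,35]: [(0, 0) (46, 0) (46, 35) (0, 35)]
2. ⊥bis P6·P0 via (14.315,26.785): [(0, 0) (27.9788, 0) (10.1243, 35) (0, 35)]  |A|=666.8036
3. ⊥bis P6·P1 via (15.79,11.885): [(0, 0) (6.4658, 0) (19.5021, 16.6167) (10.1243, 35) (0, 35)]  |A|=488.067
4. ⊥bis P6·P2 via (8.06,23.53): [(0, 0) (6.4658, 0) (14.5881, 10.353) (2.3776, 35) (0, 35)]  |A|=318.0621
5. ⊥bis P6·P3 via (10.61,20.545): [(0, 0) (6.4658, 0) (8.4607, 2.5427) (10.402, 18.8027) (2.3776, 35) (0, 35)]  |A|=275.8275
6. ⊥bis P6·P4 via (16.875,21.375): [(0, 0) (6.4658, 0) (8.4607, 2.5427) (10.402, 18.8027) (2.3776, 35) (0, 35)]  |A|=275.8275
7. ⊥bis P6·P5 via (6.37,20.865): [(0, 0) (2.4236, 0) (7.2017, 25.2624) (2.3776, 35) (0, 35)]  |A|=168.2196
8. ⊥bis P6·P7 via (18.93,13.75): [(0, 0) (2.4236, 0) (7.2017, 25.2624) (2.3776, 35) (0, 35)]  |A|=168.2196
9. ⊥bis P6·P8 via (10.235,24.71): [(0, 0) (2.4236, 0) (7.2017, 25.2624) (2.3776, 35) (0, 35)]  |A|=168.2196
10. canonical 5-gon: [(0, 0) (2.4236, 0) (7.2017, 25.2624) (2.3776, 35) (0, 35)]
11. shoelace: 168.2196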